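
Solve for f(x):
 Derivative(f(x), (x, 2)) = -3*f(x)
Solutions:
 f(x) = C1*sin(sqrt(3)*x) + C2*cos(sqrt(3)*x)


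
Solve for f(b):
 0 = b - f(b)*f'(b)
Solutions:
 f(b) = -sqrt(C1 + b^2)
 f(b) = sqrt(C1 + b^2)


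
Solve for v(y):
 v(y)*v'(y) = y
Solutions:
 v(y) = -sqrt(C1 + y^2)
 v(y) = sqrt(C1 + y^2)


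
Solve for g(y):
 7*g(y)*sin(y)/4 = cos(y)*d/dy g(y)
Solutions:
 g(y) = C1/cos(y)^(7/4)


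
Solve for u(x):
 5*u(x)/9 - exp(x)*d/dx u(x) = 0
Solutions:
 u(x) = C1*exp(-5*exp(-x)/9)


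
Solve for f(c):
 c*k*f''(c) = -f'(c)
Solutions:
 f(c) = C1 + c^(((re(k) - 1)*re(k) + im(k)^2)/(re(k)^2 + im(k)^2))*(C2*sin(log(c)*Abs(im(k))/(re(k)^2 + im(k)^2)) + C3*cos(log(c)*im(k)/(re(k)^2 + im(k)^2)))


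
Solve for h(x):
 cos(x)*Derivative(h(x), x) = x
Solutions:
 h(x) = C1 + Integral(x/cos(x), x)


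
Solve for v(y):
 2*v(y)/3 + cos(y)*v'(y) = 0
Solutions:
 v(y) = C1*(sin(y) - 1)^(1/3)/(sin(y) + 1)^(1/3)


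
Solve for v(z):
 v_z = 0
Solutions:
 v(z) = C1


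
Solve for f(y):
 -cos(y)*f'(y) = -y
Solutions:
 f(y) = C1 + Integral(y/cos(y), y)


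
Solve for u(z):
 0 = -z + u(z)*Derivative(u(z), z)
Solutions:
 u(z) = -sqrt(C1 + z^2)
 u(z) = sqrt(C1 + z^2)


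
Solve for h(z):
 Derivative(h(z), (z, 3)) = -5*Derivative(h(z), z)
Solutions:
 h(z) = C1 + C2*sin(sqrt(5)*z) + C3*cos(sqrt(5)*z)


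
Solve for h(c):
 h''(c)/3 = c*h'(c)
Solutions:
 h(c) = C1 + C2*erfi(sqrt(6)*c/2)


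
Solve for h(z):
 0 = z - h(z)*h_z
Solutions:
 h(z) = -sqrt(C1 + z^2)
 h(z) = sqrt(C1 + z^2)


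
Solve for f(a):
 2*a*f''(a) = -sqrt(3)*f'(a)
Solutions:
 f(a) = C1 + C2*a^(1 - sqrt(3)/2)


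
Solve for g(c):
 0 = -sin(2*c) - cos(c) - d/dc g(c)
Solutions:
 g(c) = C1 - sin(c) + cos(2*c)/2


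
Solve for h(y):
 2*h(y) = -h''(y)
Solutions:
 h(y) = C1*sin(sqrt(2)*y) + C2*cos(sqrt(2)*y)


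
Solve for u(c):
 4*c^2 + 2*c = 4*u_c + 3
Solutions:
 u(c) = C1 + c^3/3 + c^2/4 - 3*c/4


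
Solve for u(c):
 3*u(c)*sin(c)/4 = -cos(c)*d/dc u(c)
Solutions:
 u(c) = C1*cos(c)^(3/4)


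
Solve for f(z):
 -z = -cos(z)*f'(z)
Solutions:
 f(z) = C1 + Integral(z/cos(z), z)


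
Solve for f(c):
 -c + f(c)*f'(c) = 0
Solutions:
 f(c) = -sqrt(C1 + c^2)
 f(c) = sqrt(C1 + c^2)


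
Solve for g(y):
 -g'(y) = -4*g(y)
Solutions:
 g(y) = C1*exp(4*y)


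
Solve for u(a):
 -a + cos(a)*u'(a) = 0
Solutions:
 u(a) = C1 + Integral(a/cos(a), a)


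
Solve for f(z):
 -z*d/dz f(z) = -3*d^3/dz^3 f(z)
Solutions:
 f(z) = C1 + Integral(C2*airyai(3^(2/3)*z/3) + C3*airybi(3^(2/3)*z/3), z)


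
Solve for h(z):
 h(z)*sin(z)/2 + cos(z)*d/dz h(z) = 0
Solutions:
 h(z) = C1*sqrt(cos(z))


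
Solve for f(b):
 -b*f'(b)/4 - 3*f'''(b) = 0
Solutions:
 f(b) = C1 + Integral(C2*airyai(-18^(1/3)*b/6) + C3*airybi(-18^(1/3)*b/6), b)


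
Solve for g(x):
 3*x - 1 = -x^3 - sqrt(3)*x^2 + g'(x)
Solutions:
 g(x) = C1 + x^4/4 + sqrt(3)*x^3/3 + 3*x^2/2 - x


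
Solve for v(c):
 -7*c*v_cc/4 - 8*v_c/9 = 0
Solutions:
 v(c) = C1 + C2*c^(31/63)


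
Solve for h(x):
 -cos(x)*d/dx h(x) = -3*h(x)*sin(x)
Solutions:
 h(x) = C1/cos(x)^3


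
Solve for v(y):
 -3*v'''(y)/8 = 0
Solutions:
 v(y) = C1 + C2*y + C3*y^2


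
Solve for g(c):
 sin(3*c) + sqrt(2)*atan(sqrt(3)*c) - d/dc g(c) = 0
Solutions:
 g(c) = C1 + sqrt(2)*(c*atan(sqrt(3)*c) - sqrt(3)*log(3*c^2 + 1)/6) - cos(3*c)/3


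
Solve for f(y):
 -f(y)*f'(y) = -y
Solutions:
 f(y) = -sqrt(C1 + y^2)
 f(y) = sqrt(C1 + y^2)


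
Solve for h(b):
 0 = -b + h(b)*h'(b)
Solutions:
 h(b) = -sqrt(C1 + b^2)
 h(b) = sqrt(C1 + b^2)


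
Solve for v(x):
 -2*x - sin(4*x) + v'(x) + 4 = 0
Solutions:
 v(x) = C1 + x^2 - 4*x - cos(4*x)/4


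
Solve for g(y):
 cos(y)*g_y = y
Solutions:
 g(y) = C1 + Integral(y/cos(y), y)


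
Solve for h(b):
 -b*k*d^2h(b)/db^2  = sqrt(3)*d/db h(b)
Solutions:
 h(b) = C1 + b^(((re(k) - sqrt(3))*re(k) + im(k)^2)/(re(k)^2 + im(k)^2))*(C2*sin(sqrt(3)*log(b)*Abs(im(k))/(re(k)^2 + im(k)^2)) + C3*cos(sqrt(3)*log(b)*im(k)/(re(k)^2 + im(k)^2)))


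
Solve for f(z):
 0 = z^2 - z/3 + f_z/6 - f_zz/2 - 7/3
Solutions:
 f(z) = C1 + C2*exp(z/3) - 2*z^3 - 17*z^2 - 88*z


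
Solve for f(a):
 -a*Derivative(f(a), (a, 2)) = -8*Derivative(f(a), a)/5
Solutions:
 f(a) = C1 + C2*a^(13/5)


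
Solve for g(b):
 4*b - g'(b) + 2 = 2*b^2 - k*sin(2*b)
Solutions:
 g(b) = C1 - 2*b^3/3 + 2*b^2 + 2*b - k*cos(2*b)/2


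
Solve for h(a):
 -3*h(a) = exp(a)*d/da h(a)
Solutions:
 h(a) = C1*exp(3*exp(-a))


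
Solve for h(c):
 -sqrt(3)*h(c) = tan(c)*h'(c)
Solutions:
 h(c) = C1/sin(c)^(sqrt(3))


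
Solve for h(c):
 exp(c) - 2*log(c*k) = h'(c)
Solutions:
 h(c) = C1 - 2*c*log(c*k) + 2*c + exp(c)


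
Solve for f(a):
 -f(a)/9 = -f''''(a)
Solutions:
 f(a) = C1*exp(-sqrt(3)*a/3) + C2*exp(sqrt(3)*a/3) + C3*sin(sqrt(3)*a/3) + C4*cos(sqrt(3)*a/3)


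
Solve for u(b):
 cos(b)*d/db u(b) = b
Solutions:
 u(b) = C1 + Integral(b/cos(b), b)


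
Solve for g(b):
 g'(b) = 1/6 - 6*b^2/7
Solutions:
 g(b) = C1 - 2*b^3/7 + b/6


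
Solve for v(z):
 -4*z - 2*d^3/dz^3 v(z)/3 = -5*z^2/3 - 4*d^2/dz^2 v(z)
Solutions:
 v(z) = C1 + C2*z + C3*exp(6*z) - 5*z^4/144 + 31*z^3/216 + 31*z^2/432


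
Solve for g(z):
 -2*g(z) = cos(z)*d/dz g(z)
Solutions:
 g(z) = C1*(sin(z) - 1)/(sin(z) + 1)


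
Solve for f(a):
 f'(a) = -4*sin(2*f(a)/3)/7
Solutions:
 4*a/7 + 3*log(cos(2*f(a)/3) - 1)/4 - 3*log(cos(2*f(a)/3) + 1)/4 = C1


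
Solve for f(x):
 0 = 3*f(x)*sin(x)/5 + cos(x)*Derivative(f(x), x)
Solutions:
 f(x) = C1*cos(x)^(3/5)


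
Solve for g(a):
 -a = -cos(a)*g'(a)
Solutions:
 g(a) = C1 + Integral(a/cos(a), a)


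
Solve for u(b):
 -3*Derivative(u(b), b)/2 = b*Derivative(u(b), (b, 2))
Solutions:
 u(b) = C1 + C2/sqrt(b)


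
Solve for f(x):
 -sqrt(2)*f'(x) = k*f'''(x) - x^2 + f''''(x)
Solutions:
 f(x) = C1 + C2*exp(-x*(k^2/(k^3 + sqrt(-4*k^6 + (2*k^3 + 27*sqrt(2))^2)/2 + 27*sqrt(2)/2)^(1/3) + k + (k^3 + sqrt(-4*k^6 + (2*k^3 + 27*sqrt(2))^2)/2 + 27*sqrt(2)/2)^(1/3))/3) + C3*exp(x*(-4*k^2/((-1 + sqrt(3)*I)*(k^3 + sqrt(-4*k^6 + (2*k^3 + 27*sqrt(2))^2)/2 + 27*sqrt(2)/2)^(1/3)) - 2*k + (k^3 + sqrt(-4*k^6 + (2*k^3 + 27*sqrt(2))^2)/2 + 27*sqrt(2)/2)^(1/3) - sqrt(3)*I*(k^3 + sqrt(-4*k^6 + (2*k^3 + 27*sqrt(2))^2)/2 + 27*sqrt(2)/2)^(1/3))/6) + C4*exp(x*(4*k^2/((1 + sqrt(3)*I)*(k^3 + sqrt(-4*k^6 + (2*k^3 + 27*sqrt(2))^2)/2 + 27*sqrt(2)/2)^(1/3)) - 2*k + (k^3 + sqrt(-4*k^6 + (2*k^3 + 27*sqrt(2))^2)/2 + 27*sqrt(2)/2)^(1/3) + sqrt(3)*I*(k^3 + sqrt(-4*k^6 + (2*k^3 + 27*sqrt(2))^2)/2 + 27*sqrt(2)/2)^(1/3))/6) - k*x + sqrt(2)*x^3/6


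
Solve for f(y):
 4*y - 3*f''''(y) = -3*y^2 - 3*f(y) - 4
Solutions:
 f(y) = C1*exp(-y) + C2*exp(y) + C3*sin(y) + C4*cos(y) - y^2 - 4*y/3 - 4/3


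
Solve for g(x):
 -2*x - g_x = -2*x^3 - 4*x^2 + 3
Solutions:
 g(x) = C1 + x^4/2 + 4*x^3/3 - x^2 - 3*x


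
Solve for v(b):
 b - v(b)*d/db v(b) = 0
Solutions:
 v(b) = -sqrt(C1 + b^2)
 v(b) = sqrt(C1 + b^2)


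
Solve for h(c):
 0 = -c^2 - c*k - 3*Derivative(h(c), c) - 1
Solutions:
 h(c) = C1 - c^3/9 - c^2*k/6 - c/3


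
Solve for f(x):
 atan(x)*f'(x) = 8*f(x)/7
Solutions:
 f(x) = C1*exp(8*Integral(1/atan(x), x)/7)


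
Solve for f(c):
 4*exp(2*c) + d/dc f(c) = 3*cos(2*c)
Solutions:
 f(c) = C1 - 2*exp(2*c) + 3*sin(2*c)/2


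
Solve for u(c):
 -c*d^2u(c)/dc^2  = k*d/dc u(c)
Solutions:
 u(c) = C1 + c^(1 - re(k))*(C2*sin(log(c)*Abs(im(k))) + C3*cos(log(c)*im(k)))


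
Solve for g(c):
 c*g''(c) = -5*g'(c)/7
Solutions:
 g(c) = C1 + C2*c^(2/7)


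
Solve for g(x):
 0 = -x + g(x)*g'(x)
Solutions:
 g(x) = -sqrt(C1 + x^2)
 g(x) = sqrt(C1 + x^2)


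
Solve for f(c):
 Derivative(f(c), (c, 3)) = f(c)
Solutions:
 f(c) = C3*exp(c) + (C1*sin(sqrt(3)*c/2) + C2*cos(sqrt(3)*c/2))*exp(-c/2)


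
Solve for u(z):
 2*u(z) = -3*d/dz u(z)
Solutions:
 u(z) = C1*exp(-2*z/3)


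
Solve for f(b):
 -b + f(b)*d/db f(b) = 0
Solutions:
 f(b) = -sqrt(C1 + b^2)
 f(b) = sqrt(C1 + b^2)


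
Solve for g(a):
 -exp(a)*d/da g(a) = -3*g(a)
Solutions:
 g(a) = C1*exp(-3*exp(-a))


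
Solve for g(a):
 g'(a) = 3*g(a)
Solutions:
 g(a) = C1*exp(3*a)


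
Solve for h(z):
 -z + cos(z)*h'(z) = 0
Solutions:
 h(z) = C1 + Integral(z/cos(z), z)


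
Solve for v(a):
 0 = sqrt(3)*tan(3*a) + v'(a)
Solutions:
 v(a) = C1 + sqrt(3)*log(cos(3*a))/3


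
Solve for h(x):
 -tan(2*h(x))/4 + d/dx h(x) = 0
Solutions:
 h(x) = -asin(C1*exp(x/2))/2 + pi/2
 h(x) = asin(C1*exp(x/2))/2


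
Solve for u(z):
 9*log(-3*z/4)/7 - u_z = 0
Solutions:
 u(z) = C1 + 9*z*log(-z)/7 + 9*z*(-2*log(2) - 1 + log(3))/7


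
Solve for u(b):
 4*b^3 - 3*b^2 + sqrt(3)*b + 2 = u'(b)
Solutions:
 u(b) = C1 + b^4 - b^3 + sqrt(3)*b^2/2 + 2*b


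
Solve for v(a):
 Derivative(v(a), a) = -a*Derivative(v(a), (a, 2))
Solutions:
 v(a) = C1 + C2*log(a)


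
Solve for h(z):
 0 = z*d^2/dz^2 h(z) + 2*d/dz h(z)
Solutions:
 h(z) = C1 + C2/z


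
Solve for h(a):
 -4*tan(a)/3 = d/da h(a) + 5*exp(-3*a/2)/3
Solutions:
 h(a) = C1 - 2*log(tan(a)^2 + 1)/3 + 10*exp(-3*a/2)/9


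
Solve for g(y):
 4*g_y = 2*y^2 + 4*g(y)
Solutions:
 g(y) = C1*exp(y) - y^2/2 - y - 1


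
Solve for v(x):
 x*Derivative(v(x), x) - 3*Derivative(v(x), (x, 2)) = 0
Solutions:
 v(x) = C1 + C2*erfi(sqrt(6)*x/6)


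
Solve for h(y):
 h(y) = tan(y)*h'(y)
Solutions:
 h(y) = C1*sin(y)


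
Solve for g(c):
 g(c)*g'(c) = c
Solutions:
 g(c) = -sqrt(C1 + c^2)
 g(c) = sqrt(C1 + c^2)


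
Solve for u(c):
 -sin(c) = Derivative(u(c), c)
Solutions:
 u(c) = C1 + cos(c)


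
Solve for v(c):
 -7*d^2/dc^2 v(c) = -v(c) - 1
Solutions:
 v(c) = C1*exp(-sqrt(7)*c/7) + C2*exp(sqrt(7)*c/7) - 1


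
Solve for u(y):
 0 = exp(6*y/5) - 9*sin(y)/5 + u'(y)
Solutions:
 u(y) = C1 - 5*exp(6*y/5)/6 - 9*cos(y)/5


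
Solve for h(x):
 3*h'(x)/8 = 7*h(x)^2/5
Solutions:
 h(x) = -15/(C1 + 56*x)


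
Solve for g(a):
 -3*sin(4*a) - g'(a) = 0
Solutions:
 g(a) = C1 + 3*cos(4*a)/4


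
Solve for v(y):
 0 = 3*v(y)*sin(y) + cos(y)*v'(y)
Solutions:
 v(y) = C1*cos(y)^3


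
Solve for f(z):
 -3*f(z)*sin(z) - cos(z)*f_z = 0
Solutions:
 f(z) = C1*cos(z)^3


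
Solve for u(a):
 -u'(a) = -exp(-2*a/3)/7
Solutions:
 u(a) = C1 - 3*exp(-2*a/3)/14


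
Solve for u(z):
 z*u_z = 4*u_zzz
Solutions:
 u(z) = C1 + Integral(C2*airyai(2^(1/3)*z/2) + C3*airybi(2^(1/3)*z/2), z)


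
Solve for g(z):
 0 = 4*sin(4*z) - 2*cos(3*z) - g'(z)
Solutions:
 g(z) = C1 - 2*sin(3*z)/3 - cos(4*z)


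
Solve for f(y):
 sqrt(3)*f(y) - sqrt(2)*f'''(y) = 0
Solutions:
 f(y) = C3*exp(2^(5/6)*3^(1/6)*y/2) + (C1*sin(2^(5/6)*3^(2/3)*y/4) + C2*cos(2^(5/6)*3^(2/3)*y/4))*exp(-2^(5/6)*3^(1/6)*y/4)


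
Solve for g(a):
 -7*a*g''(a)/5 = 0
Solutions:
 g(a) = C1 + C2*a


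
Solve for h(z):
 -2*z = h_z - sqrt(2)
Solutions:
 h(z) = C1 - z^2 + sqrt(2)*z


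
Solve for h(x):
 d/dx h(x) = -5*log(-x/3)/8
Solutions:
 h(x) = C1 - 5*x*log(-x)/8 + 5*x*(1 + log(3))/8


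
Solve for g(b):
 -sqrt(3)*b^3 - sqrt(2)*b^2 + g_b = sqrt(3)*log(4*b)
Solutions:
 g(b) = C1 + sqrt(3)*b^4/4 + sqrt(2)*b^3/3 + sqrt(3)*b*log(b) - sqrt(3)*b + 2*sqrt(3)*b*log(2)


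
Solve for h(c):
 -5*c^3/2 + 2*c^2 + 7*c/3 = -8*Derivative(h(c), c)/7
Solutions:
 h(c) = C1 + 35*c^4/64 - 7*c^3/12 - 49*c^2/48


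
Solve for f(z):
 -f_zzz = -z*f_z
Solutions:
 f(z) = C1 + Integral(C2*airyai(z) + C3*airybi(z), z)


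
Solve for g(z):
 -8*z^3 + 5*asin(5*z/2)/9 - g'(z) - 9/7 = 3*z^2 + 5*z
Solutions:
 g(z) = C1 - 2*z^4 - z^3 - 5*z^2/2 + 5*z*asin(5*z/2)/9 - 9*z/7 + sqrt(4 - 25*z^2)/9


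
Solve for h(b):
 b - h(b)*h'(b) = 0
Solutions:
 h(b) = -sqrt(C1 + b^2)
 h(b) = sqrt(C1 + b^2)


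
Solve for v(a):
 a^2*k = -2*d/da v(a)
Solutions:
 v(a) = C1 - a^3*k/6


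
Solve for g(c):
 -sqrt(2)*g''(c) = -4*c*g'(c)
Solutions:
 g(c) = C1 + C2*erfi(2^(1/4)*c)


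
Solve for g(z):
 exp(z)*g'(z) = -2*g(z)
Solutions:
 g(z) = C1*exp(2*exp(-z))


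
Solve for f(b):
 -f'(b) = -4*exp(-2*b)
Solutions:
 f(b) = C1 - 2*exp(-2*b)


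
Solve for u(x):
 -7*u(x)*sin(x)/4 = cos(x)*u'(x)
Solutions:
 u(x) = C1*cos(x)^(7/4)


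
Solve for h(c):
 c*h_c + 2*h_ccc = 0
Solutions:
 h(c) = C1 + Integral(C2*airyai(-2^(2/3)*c/2) + C3*airybi(-2^(2/3)*c/2), c)


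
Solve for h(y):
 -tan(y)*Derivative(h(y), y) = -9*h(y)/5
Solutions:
 h(y) = C1*sin(y)^(9/5)


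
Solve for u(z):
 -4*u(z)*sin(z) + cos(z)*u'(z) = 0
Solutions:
 u(z) = C1/cos(z)^4


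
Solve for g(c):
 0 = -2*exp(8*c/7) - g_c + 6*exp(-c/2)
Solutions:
 g(c) = C1 - 7*exp(8*c/7)/4 - 12*exp(-c/2)


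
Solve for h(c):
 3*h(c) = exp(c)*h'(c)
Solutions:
 h(c) = C1*exp(-3*exp(-c))


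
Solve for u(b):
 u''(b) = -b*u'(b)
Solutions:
 u(b) = C1 + C2*erf(sqrt(2)*b/2)


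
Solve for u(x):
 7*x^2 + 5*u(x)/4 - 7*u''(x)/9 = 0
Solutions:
 u(x) = C1*exp(-3*sqrt(35)*x/14) + C2*exp(3*sqrt(35)*x/14) - 28*x^2/5 - 1568/225


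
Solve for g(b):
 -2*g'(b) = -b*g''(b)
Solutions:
 g(b) = C1 + C2*b^3


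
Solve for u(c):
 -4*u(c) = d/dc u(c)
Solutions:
 u(c) = C1*exp(-4*c)


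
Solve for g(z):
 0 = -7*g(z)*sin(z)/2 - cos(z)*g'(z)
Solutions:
 g(z) = C1*cos(z)^(7/2)


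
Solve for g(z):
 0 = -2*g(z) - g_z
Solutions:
 g(z) = C1*exp(-2*z)


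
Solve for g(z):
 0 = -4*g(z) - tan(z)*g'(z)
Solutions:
 g(z) = C1/sin(z)^4


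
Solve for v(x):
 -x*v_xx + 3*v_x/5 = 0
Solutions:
 v(x) = C1 + C2*x^(8/5)


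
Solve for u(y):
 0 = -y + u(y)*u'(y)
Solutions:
 u(y) = -sqrt(C1 + y^2)
 u(y) = sqrt(C1 + y^2)


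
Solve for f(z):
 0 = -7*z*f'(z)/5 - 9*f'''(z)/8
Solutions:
 f(z) = C1 + Integral(C2*airyai(-2*525^(1/3)*z/15) + C3*airybi(-2*525^(1/3)*z/15), z)


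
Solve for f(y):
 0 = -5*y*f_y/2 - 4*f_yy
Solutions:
 f(y) = C1 + C2*erf(sqrt(5)*y/4)


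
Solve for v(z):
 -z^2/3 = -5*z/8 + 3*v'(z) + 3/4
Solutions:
 v(z) = C1 - z^3/27 + 5*z^2/48 - z/4


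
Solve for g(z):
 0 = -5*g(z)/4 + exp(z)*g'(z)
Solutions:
 g(z) = C1*exp(-5*exp(-z)/4)


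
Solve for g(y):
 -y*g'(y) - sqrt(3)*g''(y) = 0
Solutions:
 g(y) = C1 + C2*erf(sqrt(2)*3^(3/4)*y/6)


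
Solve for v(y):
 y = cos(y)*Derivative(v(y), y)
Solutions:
 v(y) = C1 + Integral(y/cos(y), y)


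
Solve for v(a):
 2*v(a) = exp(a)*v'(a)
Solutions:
 v(a) = C1*exp(-2*exp(-a))


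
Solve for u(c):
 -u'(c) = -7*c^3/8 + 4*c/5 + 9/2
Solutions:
 u(c) = C1 + 7*c^4/32 - 2*c^2/5 - 9*c/2


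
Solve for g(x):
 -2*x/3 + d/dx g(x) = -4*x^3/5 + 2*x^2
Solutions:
 g(x) = C1 - x^4/5 + 2*x^3/3 + x^2/3


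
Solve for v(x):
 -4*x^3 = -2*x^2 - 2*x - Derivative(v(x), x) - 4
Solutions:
 v(x) = C1 + x^4 - 2*x^3/3 - x^2 - 4*x


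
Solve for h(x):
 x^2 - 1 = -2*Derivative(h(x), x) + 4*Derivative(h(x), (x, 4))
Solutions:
 h(x) = C1 + C4*exp(2^(2/3)*x/2) - x^3/6 + x/2 + (C2*sin(2^(2/3)*sqrt(3)*x/4) + C3*cos(2^(2/3)*sqrt(3)*x/4))*exp(-2^(2/3)*x/4)


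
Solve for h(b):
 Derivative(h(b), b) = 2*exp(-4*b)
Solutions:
 h(b) = C1 - exp(-4*b)/2


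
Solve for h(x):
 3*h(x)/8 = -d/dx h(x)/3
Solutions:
 h(x) = C1*exp(-9*x/8)


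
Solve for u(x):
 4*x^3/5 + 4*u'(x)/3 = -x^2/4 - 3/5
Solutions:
 u(x) = C1 - 3*x^4/20 - x^3/16 - 9*x/20


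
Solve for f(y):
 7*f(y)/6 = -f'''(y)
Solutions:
 f(y) = C3*exp(-6^(2/3)*7^(1/3)*y/6) + (C1*sin(2^(2/3)*3^(1/6)*7^(1/3)*y/4) + C2*cos(2^(2/3)*3^(1/6)*7^(1/3)*y/4))*exp(6^(2/3)*7^(1/3)*y/12)


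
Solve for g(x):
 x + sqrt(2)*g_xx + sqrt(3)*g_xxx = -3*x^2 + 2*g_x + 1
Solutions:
 g(x) = C1 + C2*exp(sqrt(6)*x*(-1 + sqrt(1 + 4*sqrt(3)))/6) + C3*exp(-sqrt(6)*x*(1 + sqrt(1 + 4*sqrt(3)))/6) + x^3/2 + x^2/4 + 3*sqrt(2)*x^2/4 + sqrt(2)*x/4 + x + 3*sqrt(3)*x/2


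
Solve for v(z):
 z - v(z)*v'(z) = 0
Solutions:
 v(z) = -sqrt(C1 + z^2)
 v(z) = sqrt(C1 + z^2)


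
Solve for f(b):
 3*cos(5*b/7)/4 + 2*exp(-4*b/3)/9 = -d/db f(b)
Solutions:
 f(b) = C1 - 21*sin(5*b/7)/20 + exp(-4*b/3)/6


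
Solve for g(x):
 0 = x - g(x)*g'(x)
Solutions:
 g(x) = -sqrt(C1 + x^2)
 g(x) = sqrt(C1 + x^2)


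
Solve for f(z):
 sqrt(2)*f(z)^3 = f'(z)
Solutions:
 f(z) = -sqrt(2)*sqrt(-1/(C1 + sqrt(2)*z))/2
 f(z) = sqrt(2)*sqrt(-1/(C1 + sqrt(2)*z))/2


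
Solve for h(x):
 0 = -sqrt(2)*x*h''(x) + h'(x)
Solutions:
 h(x) = C1 + C2*x^(sqrt(2)/2 + 1)


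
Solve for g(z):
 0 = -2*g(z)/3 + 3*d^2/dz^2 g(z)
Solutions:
 g(z) = C1*exp(-sqrt(2)*z/3) + C2*exp(sqrt(2)*z/3)


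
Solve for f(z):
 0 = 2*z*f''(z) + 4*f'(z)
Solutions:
 f(z) = C1 + C2/z


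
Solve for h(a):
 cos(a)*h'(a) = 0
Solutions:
 h(a) = C1


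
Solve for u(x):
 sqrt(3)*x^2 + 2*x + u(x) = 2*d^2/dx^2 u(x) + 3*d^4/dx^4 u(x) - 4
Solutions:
 u(x) = C1*exp(-sqrt(3)*x/3) + C2*exp(sqrt(3)*x/3) + C3*sin(x) + C4*cos(x) - sqrt(3)*x^2 - 2*x - 4*sqrt(3) - 4


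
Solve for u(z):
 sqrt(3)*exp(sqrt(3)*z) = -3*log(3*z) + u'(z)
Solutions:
 u(z) = C1 + 3*z*log(z) + 3*z*(-1 + log(3)) + exp(sqrt(3)*z)


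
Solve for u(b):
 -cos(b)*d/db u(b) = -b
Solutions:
 u(b) = C1 + Integral(b/cos(b), b)


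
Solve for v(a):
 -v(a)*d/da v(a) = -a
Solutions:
 v(a) = -sqrt(C1 + a^2)
 v(a) = sqrt(C1 + a^2)


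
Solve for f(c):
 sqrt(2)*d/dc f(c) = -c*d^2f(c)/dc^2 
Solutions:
 f(c) = C1 + C2*c^(1 - sqrt(2))


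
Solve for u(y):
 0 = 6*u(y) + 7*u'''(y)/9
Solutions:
 u(y) = C3*exp(-3*2^(1/3)*7^(2/3)*y/7) + (C1*sin(3*2^(1/3)*sqrt(3)*7^(2/3)*y/14) + C2*cos(3*2^(1/3)*sqrt(3)*7^(2/3)*y/14))*exp(3*2^(1/3)*7^(2/3)*y/14)


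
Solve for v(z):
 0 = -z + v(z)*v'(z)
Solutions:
 v(z) = -sqrt(C1 + z^2)
 v(z) = sqrt(C1 + z^2)


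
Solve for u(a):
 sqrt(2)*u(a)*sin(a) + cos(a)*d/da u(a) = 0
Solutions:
 u(a) = C1*cos(a)^(sqrt(2))


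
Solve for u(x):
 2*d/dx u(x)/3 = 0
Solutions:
 u(x) = C1


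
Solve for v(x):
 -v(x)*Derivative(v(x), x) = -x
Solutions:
 v(x) = -sqrt(C1 + x^2)
 v(x) = sqrt(C1 + x^2)


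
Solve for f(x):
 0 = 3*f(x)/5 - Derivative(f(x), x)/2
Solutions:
 f(x) = C1*exp(6*x/5)


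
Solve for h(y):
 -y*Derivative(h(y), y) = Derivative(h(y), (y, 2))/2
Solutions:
 h(y) = C1 + C2*erf(y)


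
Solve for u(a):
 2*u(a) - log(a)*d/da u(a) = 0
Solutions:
 u(a) = C1*exp(2*li(a))


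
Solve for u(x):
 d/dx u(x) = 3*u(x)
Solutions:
 u(x) = C1*exp(3*x)


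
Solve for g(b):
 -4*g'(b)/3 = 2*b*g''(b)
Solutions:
 g(b) = C1 + C2*b^(1/3)


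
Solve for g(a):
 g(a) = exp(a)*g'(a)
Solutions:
 g(a) = C1*exp(-exp(-a))


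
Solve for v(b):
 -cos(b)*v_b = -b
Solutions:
 v(b) = C1 + Integral(b/cos(b), b)


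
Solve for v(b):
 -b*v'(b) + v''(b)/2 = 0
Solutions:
 v(b) = C1 + C2*erfi(b)


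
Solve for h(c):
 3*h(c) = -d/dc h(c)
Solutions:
 h(c) = C1*exp(-3*c)


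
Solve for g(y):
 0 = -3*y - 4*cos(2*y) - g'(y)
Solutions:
 g(y) = C1 - 3*y^2/2 - 2*sin(2*y)


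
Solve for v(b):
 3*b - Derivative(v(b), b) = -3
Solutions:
 v(b) = C1 + 3*b^2/2 + 3*b


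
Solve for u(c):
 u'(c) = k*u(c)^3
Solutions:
 u(c) = -sqrt(2)*sqrt(-1/(C1 + c*k))/2
 u(c) = sqrt(2)*sqrt(-1/(C1 + c*k))/2


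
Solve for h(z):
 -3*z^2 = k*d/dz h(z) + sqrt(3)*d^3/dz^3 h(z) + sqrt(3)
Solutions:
 h(z) = C1 + C2*exp(-3^(3/4)*z*sqrt(-k)/3) + C3*exp(3^(3/4)*z*sqrt(-k)/3) - z^3/k - sqrt(3)*z/k + 6*sqrt(3)*z/k^2


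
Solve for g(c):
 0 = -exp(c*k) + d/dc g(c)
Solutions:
 g(c) = C1 + exp(c*k)/k


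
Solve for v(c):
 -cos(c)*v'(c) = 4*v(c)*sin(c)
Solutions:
 v(c) = C1*cos(c)^4


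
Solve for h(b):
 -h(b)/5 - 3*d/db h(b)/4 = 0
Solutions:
 h(b) = C1*exp(-4*b/15)


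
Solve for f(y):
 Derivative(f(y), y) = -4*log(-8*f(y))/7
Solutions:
 7*Integral(1/(log(-_y) + 3*log(2)), (_y, f(y)))/4 = C1 - y


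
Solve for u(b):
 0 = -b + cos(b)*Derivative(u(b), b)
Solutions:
 u(b) = C1 + Integral(b/cos(b), b)


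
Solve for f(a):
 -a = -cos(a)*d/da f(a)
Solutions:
 f(a) = C1 + Integral(a/cos(a), a)


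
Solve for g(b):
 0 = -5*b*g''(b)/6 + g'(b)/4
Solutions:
 g(b) = C1 + C2*b^(13/10)


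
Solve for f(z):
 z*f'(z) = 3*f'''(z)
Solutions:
 f(z) = C1 + Integral(C2*airyai(3^(2/3)*z/3) + C3*airybi(3^(2/3)*z/3), z)


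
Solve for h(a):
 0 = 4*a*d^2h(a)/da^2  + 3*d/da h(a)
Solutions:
 h(a) = C1 + C2*a^(1/4)


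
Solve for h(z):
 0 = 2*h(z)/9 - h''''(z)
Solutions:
 h(z) = C1*exp(-2^(1/4)*sqrt(3)*z/3) + C2*exp(2^(1/4)*sqrt(3)*z/3) + C3*sin(2^(1/4)*sqrt(3)*z/3) + C4*cos(2^(1/4)*sqrt(3)*z/3)


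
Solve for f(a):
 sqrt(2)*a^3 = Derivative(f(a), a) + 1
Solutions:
 f(a) = C1 + sqrt(2)*a^4/4 - a


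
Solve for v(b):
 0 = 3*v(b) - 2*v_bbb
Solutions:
 v(b) = C3*exp(2^(2/3)*3^(1/3)*b/2) + (C1*sin(2^(2/3)*3^(5/6)*b/4) + C2*cos(2^(2/3)*3^(5/6)*b/4))*exp(-2^(2/3)*3^(1/3)*b/4)


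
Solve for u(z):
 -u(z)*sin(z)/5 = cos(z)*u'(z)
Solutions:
 u(z) = C1*cos(z)^(1/5)


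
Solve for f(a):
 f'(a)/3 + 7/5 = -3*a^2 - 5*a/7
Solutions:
 f(a) = C1 - 3*a^3 - 15*a^2/14 - 21*a/5


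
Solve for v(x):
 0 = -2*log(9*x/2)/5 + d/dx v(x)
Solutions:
 v(x) = C1 + 2*x*log(x)/5 - 2*x/5 - 2*x*log(2)/5 + 4*x*log(3)/5


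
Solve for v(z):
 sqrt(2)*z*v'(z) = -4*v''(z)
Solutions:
 v(z) = C1 + C2*erf(2^(3/4)*z/4)


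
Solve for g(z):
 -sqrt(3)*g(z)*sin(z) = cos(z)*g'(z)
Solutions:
 g(z) = C1*cos(z)^(sqrt(3))


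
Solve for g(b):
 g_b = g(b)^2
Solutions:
 g(b) = -1/(C1 + b)


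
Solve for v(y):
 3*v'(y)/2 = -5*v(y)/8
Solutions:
 v(y) = C1*exp(-5*y/12)


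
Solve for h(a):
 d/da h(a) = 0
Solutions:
 h(a) = C1


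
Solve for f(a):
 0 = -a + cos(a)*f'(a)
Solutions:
 f(a) = C1 + Integral(a/cos(a), a)


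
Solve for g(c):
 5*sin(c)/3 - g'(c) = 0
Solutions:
 g(c) = C1 - 5*cos(c)/3


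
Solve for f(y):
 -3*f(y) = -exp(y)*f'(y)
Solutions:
 f(y) = C1*exp(-3*exp(-y))


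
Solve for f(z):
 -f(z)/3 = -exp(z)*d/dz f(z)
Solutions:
 f(z) = C1*exp(-exp(-z)/3)


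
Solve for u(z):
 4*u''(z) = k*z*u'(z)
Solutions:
 u(z) = Piecewise((-sqrt(2)*sqrt(pi)*C1*erf(sqrt(2)*z*sqrt(-k)/4)/sqrt(-k) - C2, (k > 0) | (k < 0)), (-C1*z - C2, True))


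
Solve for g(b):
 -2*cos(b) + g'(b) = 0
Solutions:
 g(b) = C1 + 2*sin(b)


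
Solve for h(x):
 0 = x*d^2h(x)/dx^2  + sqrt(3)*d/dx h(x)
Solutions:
 h(x) = C1 + C2*x^(1 - sqrt(3))


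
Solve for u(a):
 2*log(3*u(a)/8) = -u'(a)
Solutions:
 -Integral(1/(-log(_y) - log(3) + 3*log(2)), (_y, u(a)))/2 = C1 - a


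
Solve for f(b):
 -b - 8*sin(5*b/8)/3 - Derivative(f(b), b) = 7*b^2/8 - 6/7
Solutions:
 f(b) = C1 - 7*b^3/24 - b^2/2 + 6*b/7 + 64*cos(5*b/8)/15


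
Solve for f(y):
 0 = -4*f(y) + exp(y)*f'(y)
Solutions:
 f(y) = C1*exp(-4*exp(-y))


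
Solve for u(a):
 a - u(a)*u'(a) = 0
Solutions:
 u(a) = -sqrt(C1 + a^2)
 u(a) = sqrt(C1 + a^2)


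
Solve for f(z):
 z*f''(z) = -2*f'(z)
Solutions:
 f(z) = C1 + C2/z


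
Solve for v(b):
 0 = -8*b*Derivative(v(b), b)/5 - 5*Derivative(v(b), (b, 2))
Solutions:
 v(b) = C1 + C2*erf(2*b/5)


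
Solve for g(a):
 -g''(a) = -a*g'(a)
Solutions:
 g(a) = C1 + C2*erfi(sqrt(2)*a/2)


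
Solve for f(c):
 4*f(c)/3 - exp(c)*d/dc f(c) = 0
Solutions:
 f(c) = C1*exp(-4*exp(-c)/3)


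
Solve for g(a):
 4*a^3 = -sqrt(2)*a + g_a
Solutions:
 g(a) = C1 + a^4 + sqrt(2)*a^2/2


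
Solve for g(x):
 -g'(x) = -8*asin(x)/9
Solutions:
 g(x) = C1 + 8*x*asin(x)/9 + 8*sqrt(1 - x^2)/9


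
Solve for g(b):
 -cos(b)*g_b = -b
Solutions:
 g(b) = C1 + Integral(b/cos(b), b)


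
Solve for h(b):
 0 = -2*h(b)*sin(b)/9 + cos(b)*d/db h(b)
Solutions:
 h(b) = C1/cos(b)^(2/9)


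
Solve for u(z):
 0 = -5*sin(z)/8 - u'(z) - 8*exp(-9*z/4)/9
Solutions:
 u(z) = C1 + 5*cos(z)/8 + 32*exp(-9*z/4)/81


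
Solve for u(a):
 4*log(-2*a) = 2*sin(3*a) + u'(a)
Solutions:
 u(a) = C1 + 4*a*log(-a) - 4*a + 4*a*log(2) + 2*cos(3*a)/3


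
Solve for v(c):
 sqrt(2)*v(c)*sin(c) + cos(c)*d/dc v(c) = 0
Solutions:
 v(c) = C1*cos(c)^(sqrt(2))


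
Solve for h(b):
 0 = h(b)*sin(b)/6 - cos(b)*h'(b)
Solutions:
 h(b) = C1/cos(b)^(1/6)


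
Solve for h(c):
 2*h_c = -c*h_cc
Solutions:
 h(c) = C1 + C2/c


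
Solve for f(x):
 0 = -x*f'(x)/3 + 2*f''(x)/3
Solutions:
 f(x) = C1 + C2*erfi(x/2)


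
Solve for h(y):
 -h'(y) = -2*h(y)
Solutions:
 h(y) = C1*exp(2*y)


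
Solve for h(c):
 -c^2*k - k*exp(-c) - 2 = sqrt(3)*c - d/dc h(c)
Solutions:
 h(c) = C1 + c^3*k/3 + sqrt(3)*c^2/2 + 2*c - k*exp(-c)


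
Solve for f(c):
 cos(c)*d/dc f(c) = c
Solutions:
 f(c) = C1 + Integral(c/cos(c), c)


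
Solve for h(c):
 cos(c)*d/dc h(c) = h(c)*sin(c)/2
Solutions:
 h(c) = C1/sqrt(cos(c))


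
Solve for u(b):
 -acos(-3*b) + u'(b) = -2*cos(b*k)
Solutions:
 u(b) = C1 + b*acos(-3*b) + sqrt(1 - 9*b^2)/3 - 2*Piecewise((sin(b*k)/k, Ne(k, 0)), (b, True))


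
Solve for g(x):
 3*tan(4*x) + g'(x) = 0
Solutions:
 g(x) = C1 + 3*log(cos(4*x))/4


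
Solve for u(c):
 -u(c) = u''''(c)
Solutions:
 u(c) = (C1*sin(sqrt(2)*c/2) + C2*cos(sqrt(2)*c/2))*exp(-sqrt(2)*c/2) + (C3*sin(sqrt(2)*c/2) + C4*cos(sqrt(2)*c/2))*exp(sqrt(2)*c/2)


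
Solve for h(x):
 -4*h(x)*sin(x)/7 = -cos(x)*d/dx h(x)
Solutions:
 h(x) = C1/cos(x)^(4/7)


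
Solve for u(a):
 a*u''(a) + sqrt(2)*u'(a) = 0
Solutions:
 u(a) = C1 + C2*a^(1 - sqrt(2))


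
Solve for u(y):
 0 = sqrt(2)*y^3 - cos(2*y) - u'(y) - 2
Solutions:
 u(y) = C1 + sqrt(2)*y^4/4 - 2*y - sin(2*y)/2


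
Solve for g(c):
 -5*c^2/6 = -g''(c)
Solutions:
 g(c) = C1 + C2*c + 5*c^4/72


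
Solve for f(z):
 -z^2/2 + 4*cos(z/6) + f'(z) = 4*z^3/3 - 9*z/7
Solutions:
 f(z) = C1 + z^4/3 + z^3/6 - 9*z^2/14 - 24*sin(z/6)


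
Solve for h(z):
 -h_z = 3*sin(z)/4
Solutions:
 h(z) = C1 + 3*cos(z)/4


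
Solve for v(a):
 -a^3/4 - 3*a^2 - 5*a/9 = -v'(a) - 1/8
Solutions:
 v(a) = C1 + a^4/16 + a^3 + 5*a^2/18 - a/8


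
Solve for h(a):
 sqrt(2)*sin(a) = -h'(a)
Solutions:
 h(a) = C1 + sqrt(2)*cos(a)


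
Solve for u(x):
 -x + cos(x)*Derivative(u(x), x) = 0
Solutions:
 u(x) = C1 + Integral(x/cos(x), x)


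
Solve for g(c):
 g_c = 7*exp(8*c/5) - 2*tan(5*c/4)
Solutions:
 g(c) = C1 + 35*exp(8*c/5)/8 + 8*log(cos(5*c/4))/5


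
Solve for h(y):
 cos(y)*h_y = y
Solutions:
 h(y) = C1 + Integral(y/cos(y), y)


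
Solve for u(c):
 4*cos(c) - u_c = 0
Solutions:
 u(c) = C1 + 4*sin(c)


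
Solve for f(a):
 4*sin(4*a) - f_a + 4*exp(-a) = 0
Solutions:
 f(a) = C1 - cos(4*a) - 4*exp(-a)


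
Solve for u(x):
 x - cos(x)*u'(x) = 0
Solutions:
 u(x) = C1 + Integral(x/cos(x), x)


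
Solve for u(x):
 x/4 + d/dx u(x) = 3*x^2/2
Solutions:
 u(x) = C1 + x^3/2 - x^2/8


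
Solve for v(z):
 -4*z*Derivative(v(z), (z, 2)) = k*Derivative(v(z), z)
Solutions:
 v(z) = C1 + z^(1 - re(k)/4)*(C2*sin(log(z)*Abs(im(k))/4) + C3*cos(log(z)*im(k)/4))


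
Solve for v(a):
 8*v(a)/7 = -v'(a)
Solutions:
 v(a) = C1*exp(-8*a/7)


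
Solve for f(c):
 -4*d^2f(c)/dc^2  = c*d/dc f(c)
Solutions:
 f(c) = C1 + C2*erf(sqrt(2)*c/4)


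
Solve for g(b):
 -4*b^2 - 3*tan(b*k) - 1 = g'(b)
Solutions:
 g(b) = C1 - 4*b^3/3 - b - 3*Piecewise((-log(cos(b*k))/k, Ne(k, 0)), (0, True))


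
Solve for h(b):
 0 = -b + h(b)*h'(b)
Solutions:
 h(b) = -sqrt(C1 + b^2)
 h(b) = sqrt(C1 + b^2)


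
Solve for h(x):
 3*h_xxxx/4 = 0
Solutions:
 h(x) = C1 + C2*x + C3*x^2 + C4*x^3


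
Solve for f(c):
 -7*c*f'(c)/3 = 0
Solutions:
 f(c) = C1


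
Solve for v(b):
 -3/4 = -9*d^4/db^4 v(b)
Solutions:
 v(b) = C1 + C2*b + C3*b^2 + C4*b^3 + b^4/288


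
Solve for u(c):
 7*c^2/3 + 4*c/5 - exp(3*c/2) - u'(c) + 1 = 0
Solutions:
 u(c) = C1 + 7*c^3/9 + 2*c^2/5 + c - 2*exp(3*c/2)/3


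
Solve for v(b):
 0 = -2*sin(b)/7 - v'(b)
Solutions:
 v(b) = C1 + 2*cos(b)/7


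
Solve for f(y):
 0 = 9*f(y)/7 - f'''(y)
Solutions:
 f(y) = C3*exp(21^(2/3)*y/7) + (C1*sin(3*3^(1/6)*7^(2/3)*y/14) + C2*cos(3*3^(1/6)*7^(2/3)*y/14))*exp(-21^(2/3)*y/14)


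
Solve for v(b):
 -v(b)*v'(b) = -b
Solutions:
 v(b) = -sqrt(C1 + b^2)
 v(b) = sqrt(C1 + b^2)


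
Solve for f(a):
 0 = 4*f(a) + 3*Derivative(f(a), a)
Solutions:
 f(a) = C1*exp(-4*a/3)


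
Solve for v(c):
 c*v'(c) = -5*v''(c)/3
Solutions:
 v(c) = C1 + C2*erf(sqrt(30)*c/10)


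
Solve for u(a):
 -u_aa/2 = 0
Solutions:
 u(a) = C1 + C2*a


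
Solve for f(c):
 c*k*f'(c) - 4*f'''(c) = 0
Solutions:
 f(c) = C1 + Integral(C2*airyai(2^(1/3)*c*k^(1/3)/2) + C3*airybi(2^(1/3)*c*k^(1/3)/2), c)


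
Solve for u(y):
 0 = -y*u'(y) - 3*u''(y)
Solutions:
 u(y) = C1 + C2*erf(sqrt(6)*y/6)


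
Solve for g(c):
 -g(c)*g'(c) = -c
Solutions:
 g(c) = -sqrt(C1 + c^2)
 g(c) = sqrt(C1 + c^2)


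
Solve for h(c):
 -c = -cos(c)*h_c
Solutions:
 h(c) = C1 + Integral(c/cos(c), c)


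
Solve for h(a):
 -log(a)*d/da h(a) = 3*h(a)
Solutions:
 h(a) = C1*exp(-3*li(a))


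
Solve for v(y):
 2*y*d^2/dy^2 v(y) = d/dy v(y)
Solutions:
 v(y) = C1 + C2*y^(3/2)


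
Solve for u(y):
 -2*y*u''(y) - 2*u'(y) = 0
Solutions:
 u(y) = C1 + C2*log(y)


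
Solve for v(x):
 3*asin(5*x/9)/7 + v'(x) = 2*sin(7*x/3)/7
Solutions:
 v(x) = C1 - 3*x*asin(5*x/9)/7 - 3*sqrt(81 - 25*x^2)/35 - 6*cos(7*x/3)/49


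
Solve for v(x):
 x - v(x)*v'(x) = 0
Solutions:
 v(x) = -sqrt(C1 + x^2)
 v(x) = sqrt(C1 + x^2)


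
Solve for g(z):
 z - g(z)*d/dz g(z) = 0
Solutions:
 g(z) = -sqrt(C1 + z^2)
 g(z) = sqrt(C1 + z^2)


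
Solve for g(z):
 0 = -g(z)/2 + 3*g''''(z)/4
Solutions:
 g(z) = C1*exp(-2^(1/4)*3^(3/4)*z/3) + C2*exp(2^(1/4)*3^(3/4)*z/3) + C3*sin(2^(1/4)*3^(3/4)*z/3) + C4*cos(2^(1/4)*3^(3/4)*z/3)


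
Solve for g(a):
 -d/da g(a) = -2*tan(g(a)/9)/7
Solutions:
 g(a) = -9*asin(C1*exp(2*a/63)) + 9*pi
 g(a) = 9*asin(C1*exp(2*a/63))


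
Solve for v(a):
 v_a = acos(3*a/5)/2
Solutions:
 v(a) = C1 + a*acos(3*a/5)/2 - sqrt(25 - 9*a^2)/6


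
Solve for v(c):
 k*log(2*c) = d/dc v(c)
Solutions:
 v(c) = C1 + c*k*log(c) - c*k + c*k*log(2)


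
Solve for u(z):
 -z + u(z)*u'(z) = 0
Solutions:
 u(z) = -sqrt(C1 + z^2)
 u(z) = sqrt(C1 + z^2)


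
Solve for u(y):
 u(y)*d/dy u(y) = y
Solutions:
 u(y) = -sqrt(C1 + y^2)
 u(y) = sqrt(C1 + y^2)


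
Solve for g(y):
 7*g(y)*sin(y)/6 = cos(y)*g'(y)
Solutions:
 g(y) = C1/cos(y)^(7/6)


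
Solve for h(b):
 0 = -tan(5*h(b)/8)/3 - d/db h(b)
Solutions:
 h(b) = -8*asin(C1*exp(-5*b/24))/5 + 8*pi/5
 h(b) = 8*asin(C1*exp(-5*b/24))/5


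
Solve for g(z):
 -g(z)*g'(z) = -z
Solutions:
 g(z) = -sqrt(C1 + z^2)
 g(z) = sqrt(C1 + z^2)


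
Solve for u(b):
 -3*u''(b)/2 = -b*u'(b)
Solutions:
 u(b) = C1 + C2*erfi(sqrt(3)*b/3)


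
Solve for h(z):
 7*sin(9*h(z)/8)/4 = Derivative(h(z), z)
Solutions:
 -7*z/4 + 4*log(cos(9*h(z)/8) - 1)/9 - 4*log(cos(9*h(z)/8) + 1)/9 = C1


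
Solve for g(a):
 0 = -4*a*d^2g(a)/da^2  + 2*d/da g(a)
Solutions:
 g(a) = C1 + C2*a^(3/2)


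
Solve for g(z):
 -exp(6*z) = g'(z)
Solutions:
 g(z) = C1 - exp(6*z)/6


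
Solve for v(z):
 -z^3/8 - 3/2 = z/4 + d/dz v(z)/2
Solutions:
 v(z) = C1 - z^4/16 - z^2/4 - 3*z


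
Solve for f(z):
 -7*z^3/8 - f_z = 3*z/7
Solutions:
 f(z) = C1 - 7*z^4/32 - 3*z^2/14


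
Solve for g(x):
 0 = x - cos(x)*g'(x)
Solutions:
 g(x) = C1 + Integral(x/cos(x), x)


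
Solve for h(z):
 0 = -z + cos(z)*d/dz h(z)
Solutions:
 h(z) = C1 + Integral(z/cos(z), z)


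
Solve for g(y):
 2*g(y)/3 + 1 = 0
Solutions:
 g(y) = -3/2


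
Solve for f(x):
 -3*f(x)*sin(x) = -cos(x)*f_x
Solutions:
 f(x) = C1/cos(x)^3


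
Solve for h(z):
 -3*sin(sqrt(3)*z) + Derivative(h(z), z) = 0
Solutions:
 h(z) = C1 - sqrt(3)*cos(sqrt(3)*z)


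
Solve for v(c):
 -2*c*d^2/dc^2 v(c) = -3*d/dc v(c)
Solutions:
 v(c) = C1 + C2*c^(5/2)


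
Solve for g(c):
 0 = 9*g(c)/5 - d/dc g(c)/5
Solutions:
 g(c) = C1*exp(9*c)


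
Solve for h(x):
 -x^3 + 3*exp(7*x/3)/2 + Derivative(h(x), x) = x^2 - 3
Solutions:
 h(x) = C1 + x^4/4 + x^3/3 - 3*x - 9*exp(7*x/3)/14


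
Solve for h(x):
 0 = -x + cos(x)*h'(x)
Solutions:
 h(x) = C1 + Integral(x/cos(x), x)


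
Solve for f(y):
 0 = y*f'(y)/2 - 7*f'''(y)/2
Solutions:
 f(y) = C1 + Integral(C2*airyai(7^(2/3)*y/7) + C3*airybi(7^(2/3)*y/7), y)


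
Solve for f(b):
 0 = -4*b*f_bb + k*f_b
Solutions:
 f(b) = C1 + b^(re(k)/4 + 1)*(C2*sin(log(b)*Abs(im(k))/4) + C3*cos(log(b)*im(k)/4))


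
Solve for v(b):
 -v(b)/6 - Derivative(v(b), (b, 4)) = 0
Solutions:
 v(b) = (C1*sin(2^(1/4)*3^(3/4)*b/6) + C2*cos(2^(1/4)*3^(3/4)*b/6))*exp(-2^(1/4)*3^(3/4)*b/6) + (C3*sin(2^(1/4)*3^(3/4)*b/6) + C4*cos(2^(1/4)*3^(3/4)*b/6))*exp(2^(1/4)*3^(3/4)*b/6)


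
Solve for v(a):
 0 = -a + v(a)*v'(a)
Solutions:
 v(a) = -sqrt(C1 + a^2)
 v(a) = sqrt(C1 + a^2)


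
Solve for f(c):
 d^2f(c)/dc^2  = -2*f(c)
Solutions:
 f(c) = C1*sin(sqrt(2)*c) + C2*cos(sqrt(2)*c)


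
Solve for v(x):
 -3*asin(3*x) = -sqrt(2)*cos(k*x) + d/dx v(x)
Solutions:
 v(x) = C1 - 3*x*asin(3*x) - sqrt(1 - 9*x^2) + sqrt(2)*Piecewise((sin(k*x)/k, Ne(k, 0)), (x, True))


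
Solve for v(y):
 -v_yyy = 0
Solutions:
 v(y) = C1 + C2*y + C3*y^2


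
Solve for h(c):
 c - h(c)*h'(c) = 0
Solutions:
 h(c) = -sqrt(C1 + c^2)
 h(c) = sqrt(C1 + c^2)


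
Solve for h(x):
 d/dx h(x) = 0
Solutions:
 h(x) = C1


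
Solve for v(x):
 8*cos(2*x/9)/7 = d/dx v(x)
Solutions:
 v(x) = C1 + 36*sin(2*x/9)/7


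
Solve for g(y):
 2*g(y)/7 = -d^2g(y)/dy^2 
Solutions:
 g(y) = C1*sin(sqrt(14)*y/7) + C2*cos(sqrt(14)*y/7)


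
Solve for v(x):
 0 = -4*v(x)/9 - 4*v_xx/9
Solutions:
 v(x) = C1*sin(x) + C2*cos(x)


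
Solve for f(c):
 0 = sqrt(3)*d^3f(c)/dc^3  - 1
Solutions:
 f(c) = C1 + C2*c + C3*c^2 + sqrt(3)*c^3/18


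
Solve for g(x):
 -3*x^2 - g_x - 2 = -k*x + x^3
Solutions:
 g(x) = C1 + k*x^2/2 - x^4/4 - x^3 - 2*x


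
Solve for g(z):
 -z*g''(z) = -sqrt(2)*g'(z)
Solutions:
 g(z) = C1 + C2*z^(1 + sqrt(2))


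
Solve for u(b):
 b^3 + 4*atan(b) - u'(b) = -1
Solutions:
 u(b) = C1 + b^4/4 + 4*b*atan(b) + b - 2*log(b^2 + 1)


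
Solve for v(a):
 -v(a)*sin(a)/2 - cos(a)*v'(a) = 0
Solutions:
 v(a) = C1*sqrt(cos(a))


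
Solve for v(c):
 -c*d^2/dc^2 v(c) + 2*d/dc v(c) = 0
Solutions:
 v(c) = C1 + C2*c^3


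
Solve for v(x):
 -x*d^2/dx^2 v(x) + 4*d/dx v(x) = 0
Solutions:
 v(x) = C1 + C2*x^5


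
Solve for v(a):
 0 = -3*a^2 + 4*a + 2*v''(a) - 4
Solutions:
 v(a) = C1 + C2*a + a^4/8 - a^3/3 + a^2


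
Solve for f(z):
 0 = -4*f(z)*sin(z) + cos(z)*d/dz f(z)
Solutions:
 f(z) = C1/cos(z)^4


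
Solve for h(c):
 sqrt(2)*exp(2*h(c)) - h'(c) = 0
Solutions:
 h(c) = log(-sqrt(-1/(C1 + sqrt(2)*c))) - log(2)/2
 h(c) = log(-1/(C1 + sqrt(2)*c))/2 - log(2)/2


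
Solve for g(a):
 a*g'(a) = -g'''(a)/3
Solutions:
 g(a) = C1 + Integral(C2*airyai(-3^(1/3)*a) + C3*airybi(-3^(1/3)*a), a)


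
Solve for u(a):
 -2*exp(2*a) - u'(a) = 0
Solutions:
 u(a) = C1 - exp(2*a)


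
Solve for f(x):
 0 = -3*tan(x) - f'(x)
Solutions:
 f(x) = C1 + 3*log(cos(x))


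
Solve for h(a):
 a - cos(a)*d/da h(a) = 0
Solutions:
 h(a) = C1 + Integral(a/cos(a), a)


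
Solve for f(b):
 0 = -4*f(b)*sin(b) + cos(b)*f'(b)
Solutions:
 f(b) = C1/cos(b)^4


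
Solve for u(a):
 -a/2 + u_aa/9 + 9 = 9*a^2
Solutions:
 u(a) = C1 + C2*a + 27*a^4/4 + 3*a^3/4 - 81*a^2/2


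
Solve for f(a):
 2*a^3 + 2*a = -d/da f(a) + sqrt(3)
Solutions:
 f(a) = C1 - a^4/2 - a^2 + sqrt(3)*a


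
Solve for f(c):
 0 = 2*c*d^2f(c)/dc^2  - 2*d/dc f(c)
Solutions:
 f(c) = C1 + C2*c^2


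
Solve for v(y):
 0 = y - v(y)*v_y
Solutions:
 v(y) = -sqrt(C1 + y^2)
 v(y) = sqrt(C1 + y^2)


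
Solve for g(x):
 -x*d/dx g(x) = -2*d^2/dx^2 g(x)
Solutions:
 g(x) = C1 + C2*erfi(x/2)


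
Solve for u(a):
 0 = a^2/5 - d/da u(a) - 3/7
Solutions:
 u(a) = C1 + a^3/15 - 3*a/7


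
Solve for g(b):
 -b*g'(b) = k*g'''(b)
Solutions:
 g(b) = C1 + Integral(C2*airyai(b*(-1/k)^(1/3)) + C3*airybi(b*(-1/k)^(1/3)), b)


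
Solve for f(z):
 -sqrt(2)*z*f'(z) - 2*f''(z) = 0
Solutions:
 f(z) = C1 + C2*erf(2^(1/4)*z/2)


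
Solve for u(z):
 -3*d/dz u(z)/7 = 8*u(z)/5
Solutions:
 u(z) = C1*exp(-56*z/15)


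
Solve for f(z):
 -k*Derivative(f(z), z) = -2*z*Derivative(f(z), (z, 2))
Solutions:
 f(z) = C1 + z^(re(k)/2 + 1)*(C2*sin(log(z)*Abs(im(k))/2) + C3*cos(log(z)*im(k)/2))


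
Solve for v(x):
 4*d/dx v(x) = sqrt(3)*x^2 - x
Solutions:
 v(x) = C1 + sqrt(3)*x^3/12 - x^2/8


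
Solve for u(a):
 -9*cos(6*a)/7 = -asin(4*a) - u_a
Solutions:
 u(a) = C1 - a*asin(4*a) - sqrt(1 - 16*a^2)/4 + 3*sin(6*a)/14


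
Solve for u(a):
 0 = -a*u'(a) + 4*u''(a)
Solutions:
 u(a) = C1 + C2*erfi(sqrt(2)*a/4)


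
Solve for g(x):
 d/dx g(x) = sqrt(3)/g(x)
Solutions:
 g(x) = -sqrt(C1 + 2*sqrt(3)*x)
 g(x) = sqrt(C1 + 2*sqrt(3)*x)


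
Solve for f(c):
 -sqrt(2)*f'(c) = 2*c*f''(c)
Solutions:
 f(c) = C1 + C2*c^(1 - sqrt(2)/2)


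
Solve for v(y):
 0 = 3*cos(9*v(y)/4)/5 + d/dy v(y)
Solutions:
 3*y/5 - 2*log(sin(9*v(y)/4) - 1)/9 + 2*log(sin(9*v(y)/4) + 1)/9 = C1


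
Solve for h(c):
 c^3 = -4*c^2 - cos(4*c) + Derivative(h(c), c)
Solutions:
 h(c) = C1 + c^4/4 + 4*c^3/3 + sin(4*c)/4


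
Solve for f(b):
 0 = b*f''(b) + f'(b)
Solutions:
 f(b) = C1 + C2*log(b)


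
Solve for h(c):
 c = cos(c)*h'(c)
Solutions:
 h(c) = C1 + Integral(c/cos(c), c)


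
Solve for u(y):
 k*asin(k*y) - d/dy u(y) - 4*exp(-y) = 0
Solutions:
 u(y) = C1 + k*y*asin(k*y) + sqrt(-k^2*y^2 + 1) + 4*exp(-y)


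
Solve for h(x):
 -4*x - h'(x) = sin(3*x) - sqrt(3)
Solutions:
 h(x) = C1 - 2*x^2 + sqrt(3)*x + cos(3*x)/3


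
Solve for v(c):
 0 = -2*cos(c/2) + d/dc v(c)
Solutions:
 v(c) = C1 + 4*sin(c/2)


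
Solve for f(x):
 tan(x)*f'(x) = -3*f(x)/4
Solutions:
 f(x) = C1/sin(x)^(3/4)


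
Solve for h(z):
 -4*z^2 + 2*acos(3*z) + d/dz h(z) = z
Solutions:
 h(z) = C1 + 4*z^3/3 + z^2/2 - 2*z*acos(3*z) + 2*sqrt(1 - 9*z^2)/3


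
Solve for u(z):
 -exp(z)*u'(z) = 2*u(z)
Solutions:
 u(z) = C1*exp(2*exp(-z))


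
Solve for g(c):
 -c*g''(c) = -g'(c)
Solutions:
 g(c) = C1 + C2*c^2


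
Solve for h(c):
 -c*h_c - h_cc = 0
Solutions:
 h(c) = C1 + C2*erf(sqrt(2)*c/2)


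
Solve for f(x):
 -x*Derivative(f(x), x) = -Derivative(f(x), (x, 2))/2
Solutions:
 f(x) = C1 + C2*erfi(x)


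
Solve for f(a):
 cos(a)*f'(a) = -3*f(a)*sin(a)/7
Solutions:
 f(a) = C1*cos(a)^(3/7)


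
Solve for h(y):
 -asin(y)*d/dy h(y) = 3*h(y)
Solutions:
 h(y) = C1*exp(-3*Integral(1/asin(y), y))


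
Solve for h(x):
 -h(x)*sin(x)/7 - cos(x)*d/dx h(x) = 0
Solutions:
 h(x) = C1*cos(x)^(1/7)


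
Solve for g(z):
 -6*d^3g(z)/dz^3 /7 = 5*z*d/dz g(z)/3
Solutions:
 g(z) = C1 + Integral(C2*airyai(-420^(1/3)*z/6) + C3*airybi(-420^(1/3)*z/6), z)


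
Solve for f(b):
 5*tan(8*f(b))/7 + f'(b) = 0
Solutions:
 f(b) = -asin(C1*exp(-40*b/7))/8 + pi/8
 f(b) = asin(C1*exp(-40*b/7))/8


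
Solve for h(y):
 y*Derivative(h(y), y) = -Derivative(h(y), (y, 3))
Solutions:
 h(y) = C1 + Integral(C2*airyai(-y) + C3*airybi(-y), y)
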